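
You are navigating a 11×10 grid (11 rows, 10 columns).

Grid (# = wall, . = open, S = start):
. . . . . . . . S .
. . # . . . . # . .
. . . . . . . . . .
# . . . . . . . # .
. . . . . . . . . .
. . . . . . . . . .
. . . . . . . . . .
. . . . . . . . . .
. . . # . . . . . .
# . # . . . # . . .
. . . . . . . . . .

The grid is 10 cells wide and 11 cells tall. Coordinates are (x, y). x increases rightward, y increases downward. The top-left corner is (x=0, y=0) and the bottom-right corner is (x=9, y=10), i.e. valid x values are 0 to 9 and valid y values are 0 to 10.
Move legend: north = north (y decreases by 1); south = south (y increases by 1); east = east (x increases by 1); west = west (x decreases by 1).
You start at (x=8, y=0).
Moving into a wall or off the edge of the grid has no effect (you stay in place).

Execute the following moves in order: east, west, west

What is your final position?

Start: (x=8, y=0)
  east (east): (x=8, y=0) -> (x=9, y=0)
  west (west): (x=9, y=0) -> (x=8, y=0)
  west (west): (x=8, y=0) -> (x=7, y=0)
Final: (x=7, y=0)

Answer: Final position: (x=7, y=0)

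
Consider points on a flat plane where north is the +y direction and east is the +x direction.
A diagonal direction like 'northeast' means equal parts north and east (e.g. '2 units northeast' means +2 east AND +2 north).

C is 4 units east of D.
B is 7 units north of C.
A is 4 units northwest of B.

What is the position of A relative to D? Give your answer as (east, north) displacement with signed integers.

Answer: A is at (east=0, north=11) relative to D.

Derivation:
Place D at the origin (east=0, north=0).
  C is 4 units east of D: delta (east=+4, north=+0); C at (east=4, north=0).
  B is 7 units north of C: delta (east=+0, north=+7); B at (east=4, north=7).
  A is 4 units northwest of B: delta (east=-4, north=+4); A at (east=0, north=11).
Therefore A relative to D: (east=0, north=11).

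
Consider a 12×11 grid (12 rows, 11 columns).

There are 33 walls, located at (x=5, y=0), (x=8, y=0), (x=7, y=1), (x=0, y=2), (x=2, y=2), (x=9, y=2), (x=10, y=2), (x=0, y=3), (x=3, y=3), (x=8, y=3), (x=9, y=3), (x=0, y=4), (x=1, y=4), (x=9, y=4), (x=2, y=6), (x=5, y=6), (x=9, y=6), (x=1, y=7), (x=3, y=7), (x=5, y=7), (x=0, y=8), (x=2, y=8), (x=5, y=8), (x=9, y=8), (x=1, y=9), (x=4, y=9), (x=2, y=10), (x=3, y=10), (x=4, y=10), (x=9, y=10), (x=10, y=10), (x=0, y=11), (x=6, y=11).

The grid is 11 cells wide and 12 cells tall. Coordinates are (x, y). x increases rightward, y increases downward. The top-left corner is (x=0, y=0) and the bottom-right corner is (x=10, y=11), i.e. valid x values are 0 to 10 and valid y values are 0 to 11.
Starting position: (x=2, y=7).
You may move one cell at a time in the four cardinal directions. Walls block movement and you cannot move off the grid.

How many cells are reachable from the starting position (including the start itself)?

BFS flood-fill from (x=2, y=7):
  Distance 0: (x=2, y=7)
Total reachable: 1 (grid has 99 open cells total)

Answer: Reachable cells: 1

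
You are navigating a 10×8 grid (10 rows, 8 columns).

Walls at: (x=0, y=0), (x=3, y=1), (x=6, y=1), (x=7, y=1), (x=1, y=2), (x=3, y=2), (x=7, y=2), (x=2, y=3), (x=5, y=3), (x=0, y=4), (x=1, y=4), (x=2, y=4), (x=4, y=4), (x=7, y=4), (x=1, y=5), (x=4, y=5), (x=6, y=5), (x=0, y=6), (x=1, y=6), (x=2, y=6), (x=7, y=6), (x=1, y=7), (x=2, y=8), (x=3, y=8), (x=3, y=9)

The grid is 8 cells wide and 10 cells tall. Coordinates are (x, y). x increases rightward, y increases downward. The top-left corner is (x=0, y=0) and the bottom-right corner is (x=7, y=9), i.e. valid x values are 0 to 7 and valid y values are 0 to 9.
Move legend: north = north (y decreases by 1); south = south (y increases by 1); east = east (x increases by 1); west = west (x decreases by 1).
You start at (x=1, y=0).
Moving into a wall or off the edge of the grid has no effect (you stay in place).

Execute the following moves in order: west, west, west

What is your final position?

Answer: Final position: (x=1, y=0)

Derivation:
Start: (x=1, y=0)
  [×3]west (west): blocked, stay at (x=1, y=0)
Final: (x=1, y=0)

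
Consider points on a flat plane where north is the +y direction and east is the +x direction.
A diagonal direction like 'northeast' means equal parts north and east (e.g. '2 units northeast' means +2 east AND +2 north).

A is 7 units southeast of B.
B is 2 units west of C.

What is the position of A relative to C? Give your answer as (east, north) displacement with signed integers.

Place C at the origin (east=0, north=0).
  B is 2 units west of C: delta (east=-2, north=+0); B at (east=-2, north=0).
  A is 7 units southeast of B: delta (east=+7, north=-7); A at (east=5, north=-7).
Therefore A relative to C: (east=5, north=-7).

Answer: A is at (east=5, north=-7) relative to C.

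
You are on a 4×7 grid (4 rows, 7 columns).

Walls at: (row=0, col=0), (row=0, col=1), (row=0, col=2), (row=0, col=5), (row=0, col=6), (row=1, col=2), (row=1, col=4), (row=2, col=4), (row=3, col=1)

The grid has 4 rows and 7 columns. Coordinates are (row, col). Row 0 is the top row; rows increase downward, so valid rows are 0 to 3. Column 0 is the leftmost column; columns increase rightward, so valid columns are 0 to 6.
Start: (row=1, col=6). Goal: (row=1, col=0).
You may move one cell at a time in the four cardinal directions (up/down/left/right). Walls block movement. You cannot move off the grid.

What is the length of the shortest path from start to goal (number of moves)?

BFS from (row=1, col=6) until reaching (row=1, col=0):
  Distance 0: (row=1, col=6)
  Distance 1: (row=1, col=5), (row=2, col=6)
  Distance 2: (row=2, col=5), (row=3, col=6)
  Distance 3: (row=3, col=5)
  Distance 4: (row=3, col=4)
  Distance 5: (row=3, col=3)
  Distance 6: (row=2, col=3), (row=3, col=2)
  Distance 7: (row=1, col=3), (row=2, col=2)
  Distance 8: (row=0, col=3), (row=2, col=1)
  Distance 9: (row=0, col=4), (row=1, col=1), (row=2, col=0)
  Distance 10: (row=1, col=0), (row=3, col=0)  <- goal reached here
One shortest path (10 moves): (row=1, col=6) -> (row=1, col=5) -> (row=2, col=5) -> (row=3, col=5) -> (row=3, col=4) -> (row=3, col=3) -> (row=3, col=2) -> (row=2, col=2) -> (row=2, col=1) -> (row=2, col=0) -> (row=1, col=0)

Answer: Shortest path length: 10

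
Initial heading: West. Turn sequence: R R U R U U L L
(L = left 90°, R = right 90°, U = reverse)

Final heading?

Answer: Final heading: South

Derivation:
Start: West
  R (right (90° clockwise)) -> North
  R (right (90° clockwise)) -> East
  U (U-turn (180°)) -> West
  R (right (90° clockwise)) -> North
  U (U-turn (180°)) -> South
  U (U-turn (180°)) -> North
  L (left (90° counter-clockwise)) -> West
  L (left (90° counter-clockwise)) -> South
Final: South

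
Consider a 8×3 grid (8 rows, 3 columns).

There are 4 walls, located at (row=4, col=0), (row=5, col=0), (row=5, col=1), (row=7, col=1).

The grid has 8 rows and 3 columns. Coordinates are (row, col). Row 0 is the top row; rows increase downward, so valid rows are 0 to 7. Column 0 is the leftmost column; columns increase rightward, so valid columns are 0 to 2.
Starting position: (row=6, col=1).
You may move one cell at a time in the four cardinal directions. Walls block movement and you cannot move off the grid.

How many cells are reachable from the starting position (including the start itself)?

BFS flood-fill from (row=6, col=1):
  Distance 0: (row=6, col=1)
  Distance 1: (row=6, col=0), (row=6, col=2)
  Distance 2: (row=5, col=2), (row=7, col=0), (row=7, col=2)
  Distance 3: (row=4, col=2)
  Distance 4: (row=3, col=2), (row=4, col=1)
  Distance 5: (row=2, col=2), (row=3, col=1)
  Distance 6: (row=1, col=2), (row=2, col=1), (row=3, col=0)
  Distance 7: (row=0, col=2), (row=1, col=1), (row=2, col=0)
  Distance 8: (row=0, col=1), (row=1, col=0)
  Distance 9: (row=0, col=0)
Total reachable: 20 (grid has 20 open cells total)

Answer: Reachable cells: 20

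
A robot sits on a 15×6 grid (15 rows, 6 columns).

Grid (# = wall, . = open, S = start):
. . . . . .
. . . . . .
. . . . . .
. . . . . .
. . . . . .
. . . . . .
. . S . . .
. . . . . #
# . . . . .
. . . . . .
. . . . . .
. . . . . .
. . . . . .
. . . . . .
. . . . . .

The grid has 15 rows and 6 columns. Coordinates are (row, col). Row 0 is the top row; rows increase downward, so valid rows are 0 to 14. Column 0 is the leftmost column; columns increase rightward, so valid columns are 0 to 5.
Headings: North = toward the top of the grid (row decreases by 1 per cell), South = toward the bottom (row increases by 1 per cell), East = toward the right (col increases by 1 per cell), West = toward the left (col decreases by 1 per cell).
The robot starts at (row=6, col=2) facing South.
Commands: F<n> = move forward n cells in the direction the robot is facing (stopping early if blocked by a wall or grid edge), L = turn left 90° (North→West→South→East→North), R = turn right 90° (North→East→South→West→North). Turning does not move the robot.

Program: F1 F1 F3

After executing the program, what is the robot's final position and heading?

Start: (row=6, col=2), facing South
  F1: move forward 1, now at (row=7, col=2)
  F1: move forward 1, now at (row=8, col=2)
  F3: move forward 3, now at (row=11, col=2)
Final: (row=11, col=2), facing South

Answer: Final position: (row=11, col=2), facing South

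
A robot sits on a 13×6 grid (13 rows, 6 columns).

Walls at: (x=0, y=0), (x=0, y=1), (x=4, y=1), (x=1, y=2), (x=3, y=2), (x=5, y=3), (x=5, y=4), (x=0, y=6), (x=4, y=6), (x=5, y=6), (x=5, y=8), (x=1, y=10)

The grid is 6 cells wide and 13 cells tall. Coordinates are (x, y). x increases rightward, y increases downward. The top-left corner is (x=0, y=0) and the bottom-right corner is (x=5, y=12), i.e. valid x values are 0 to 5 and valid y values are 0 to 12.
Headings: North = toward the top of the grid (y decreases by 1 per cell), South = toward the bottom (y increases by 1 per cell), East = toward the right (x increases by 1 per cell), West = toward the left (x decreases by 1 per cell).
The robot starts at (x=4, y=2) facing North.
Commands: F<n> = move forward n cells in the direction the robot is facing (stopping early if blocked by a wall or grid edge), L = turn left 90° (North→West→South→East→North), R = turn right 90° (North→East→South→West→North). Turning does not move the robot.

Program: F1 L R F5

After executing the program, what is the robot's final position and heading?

Answer: Final position: (x=4, y=2), facing North

Derivation:
Start: (x=4, y=2), facing North
  F1: move forward 0/1 (blocked), now at (x=4, y=2)
  L: turn left, now facing West
  R: turn right, now facing North
  F5: move forward 0/5 (blocked), now at (x=4, y=2)
Final: (x=4, y=2), facing North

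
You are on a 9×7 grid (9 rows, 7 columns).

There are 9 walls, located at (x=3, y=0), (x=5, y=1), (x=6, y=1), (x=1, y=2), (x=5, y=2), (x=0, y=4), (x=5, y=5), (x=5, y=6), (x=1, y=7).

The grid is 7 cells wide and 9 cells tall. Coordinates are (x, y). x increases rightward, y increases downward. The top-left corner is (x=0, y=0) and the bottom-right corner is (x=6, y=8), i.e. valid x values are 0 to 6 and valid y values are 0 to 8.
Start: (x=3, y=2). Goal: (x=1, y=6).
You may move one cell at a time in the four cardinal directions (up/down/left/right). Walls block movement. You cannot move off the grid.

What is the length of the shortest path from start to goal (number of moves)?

Answer: Shortest path length: 6

Derivation:
BFS from (x=3, y=2) until reaching (x=1, y=6):
  Distance 0: (x=3, y=2)
  Distance 1: (x=3, y=1), (x=2, y=2), (x=4, y=2), (x=3, y=3)
  Distance 2: (x=2, y=1), (x=4, y=1), (x=2, y=3), (x=4, y=3), (x=3, y=4)
  Distance 3: (x=2, y=0), (x=4, y=0), (x=1, y=1), (x=1, y=3), (x=5, y=3), (x=2, y=4), (x=4, y=4), (x=3, y=5)
  Distance 4: (x=1, y=0), (x=5, y=0), (x=0, y=1), (x=0, y=3), (x=6, y=3), (x=1, y=4), (x=5, y=4), (x=2, y=5), (x=4, y=5), (x=3, y=6)
  Distance 5: (x=0, y=0), (x=6, y=0), (x=0, y=2), (x=6, y=2), (x=6, y=4), (x=1, y=5), (x=2, y=6), (x=4, y=6), (x=3, y=7)
  Distance 6: (x=0, y=5), (x=6, y=5), (x=1, y=6), (x=2, y=7), (x=4, y=7), (x=3, y=8)  <- goal reached here
One shortest path (6 moves): (x=3, y=2) -> (x=2, y=2) -> (x=2, y=3) -> (x=1, y=3) -> (x=1, y=4) -> (x=1, y=5) -> (x=1, y=6)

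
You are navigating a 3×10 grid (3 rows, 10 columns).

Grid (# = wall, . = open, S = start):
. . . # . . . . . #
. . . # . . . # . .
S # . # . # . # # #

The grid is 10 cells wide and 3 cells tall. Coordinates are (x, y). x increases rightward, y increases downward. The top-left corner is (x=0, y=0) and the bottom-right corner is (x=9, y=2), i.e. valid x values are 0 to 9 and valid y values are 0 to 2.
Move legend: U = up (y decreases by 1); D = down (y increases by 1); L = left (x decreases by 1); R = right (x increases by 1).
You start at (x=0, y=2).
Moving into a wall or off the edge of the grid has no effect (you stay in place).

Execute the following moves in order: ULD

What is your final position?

Start: (x=0, y=2)
  U (up): (x=0, y=2) -> (x=0, y=1)
  L (left): blocked, stay at (x=0, y=1)
  D (down): (x=0, y=1) -> (x=0, y=2)
Final: (x=0, y=2)

Answer: Final position: (x=0, y=2)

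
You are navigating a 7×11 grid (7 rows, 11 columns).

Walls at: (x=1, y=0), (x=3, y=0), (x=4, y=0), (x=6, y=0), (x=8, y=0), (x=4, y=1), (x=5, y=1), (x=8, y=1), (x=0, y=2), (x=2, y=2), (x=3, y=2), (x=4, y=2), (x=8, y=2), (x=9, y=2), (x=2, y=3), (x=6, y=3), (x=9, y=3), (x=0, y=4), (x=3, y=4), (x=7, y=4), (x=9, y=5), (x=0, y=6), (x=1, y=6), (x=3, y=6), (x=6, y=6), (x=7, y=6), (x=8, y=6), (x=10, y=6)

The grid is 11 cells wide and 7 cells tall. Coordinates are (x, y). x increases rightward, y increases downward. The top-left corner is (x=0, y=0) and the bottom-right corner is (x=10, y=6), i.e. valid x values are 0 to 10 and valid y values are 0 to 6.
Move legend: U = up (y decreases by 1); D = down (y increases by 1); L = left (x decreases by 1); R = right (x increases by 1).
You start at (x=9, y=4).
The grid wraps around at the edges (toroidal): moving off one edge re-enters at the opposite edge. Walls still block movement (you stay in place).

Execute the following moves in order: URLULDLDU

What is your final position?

Start: (x=9, y=4)
  U (up): blocked, stay at (x=9, y=4)
  R (right): (x=9, y=4) -> (x=10, y=4)
  L (left): (x=10, y=4) -> (x=9, y=4)
  U (up): blocked, stay at (x=9, y=4)
  L (left): (x=9, y=4) -> (x=8, y=4)
  D (down): (x=8, y=4) -> (x=8, y=5)
  L (left): (x=8, y=5) -> (x=7, y=5)
  D (down): blocked, stay at (x=7, y=5)
  U (up): blocked, stay at (x=7, y=5)
Final: (x=7, y=5)

Answer: Final position: (x=7, y=5)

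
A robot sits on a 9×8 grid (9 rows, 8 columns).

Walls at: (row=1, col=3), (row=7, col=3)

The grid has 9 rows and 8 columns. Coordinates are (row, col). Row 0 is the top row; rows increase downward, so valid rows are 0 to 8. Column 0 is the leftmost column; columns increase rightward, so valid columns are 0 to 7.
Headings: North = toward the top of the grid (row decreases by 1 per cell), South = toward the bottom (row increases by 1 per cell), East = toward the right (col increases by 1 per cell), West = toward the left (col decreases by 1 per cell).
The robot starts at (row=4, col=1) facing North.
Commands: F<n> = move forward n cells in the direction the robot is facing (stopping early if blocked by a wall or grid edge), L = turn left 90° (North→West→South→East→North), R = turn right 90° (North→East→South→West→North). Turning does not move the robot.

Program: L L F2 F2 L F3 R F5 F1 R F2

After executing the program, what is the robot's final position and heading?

Start: (row=4, col=1), facing North
  L: turn left, now facing West
  L: turn left, now facing South
  F2: move forward 2, now at (row=6, col=1)
  F2: move forward 2, now at (row=8, col=1)
  L: turn left, now facing East
  F3: move forward 3, now at (row=8, col=4)
  R: turn right, now facing South
  F5: move forward 0/5 (blocked), now at (row=8, col=4)
  F1: move forward 0/1 (blocked), now at (row=8, col=4)
  R: turn right, now facing West
  F2: move forward 2, now at (row=8, col=2)
Final: (row=8, col=2), facing West

Answer: Final position: (row=8, col=2), facing West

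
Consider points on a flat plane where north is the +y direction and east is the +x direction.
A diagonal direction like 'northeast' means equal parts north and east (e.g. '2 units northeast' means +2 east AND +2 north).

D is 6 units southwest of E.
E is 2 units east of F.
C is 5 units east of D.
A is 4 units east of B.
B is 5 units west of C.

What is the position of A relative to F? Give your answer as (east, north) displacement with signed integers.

Place F at the origin (east=0, north=0).
  E is 2 units east of F: delta (east=+2, north=+0); E at (east=2, north=0).
  D is 6 units southwest of E: delta (east=-6, north=-6); D at (east=-4, north=-6).
  C is 5 units east of D: delta (east=+5, north=+0); C at (east=1, north=-6).
  B is 5 units west of C: delta (east=-5, north=+0); B at (east=-4, north=-6).
  A is 4 units east of B: delta (east=+4, north=+0); A at (east=0, north=-6).
Therefore A relative to F: (east=0, north=-6).

Answer: A is at (east=0, north=-6) relative to F.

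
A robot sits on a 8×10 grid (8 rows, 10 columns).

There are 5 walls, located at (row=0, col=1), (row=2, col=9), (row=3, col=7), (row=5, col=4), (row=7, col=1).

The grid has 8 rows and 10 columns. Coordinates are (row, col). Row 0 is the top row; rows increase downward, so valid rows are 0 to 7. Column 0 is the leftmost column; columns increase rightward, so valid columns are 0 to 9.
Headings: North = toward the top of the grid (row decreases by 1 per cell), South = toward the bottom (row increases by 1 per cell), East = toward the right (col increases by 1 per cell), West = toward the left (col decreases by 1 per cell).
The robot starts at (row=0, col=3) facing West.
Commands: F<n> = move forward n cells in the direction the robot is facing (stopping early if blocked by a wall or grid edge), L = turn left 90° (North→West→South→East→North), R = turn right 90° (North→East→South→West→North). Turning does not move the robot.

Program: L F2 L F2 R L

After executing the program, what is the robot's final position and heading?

Start: (row=0, col=3), facing West
  L: turn left, now facing South
  F2: move forward 2, now at (row=2, col=3)
  L: turn left, now facing East
  F2: move forward 2, now at (row=2, col=5)
  R: turn right, now facing South
  L: turn left, now facing East
Final: (row=2, col=5), facing East

Answer: Final position: (row=2, col=5), facing East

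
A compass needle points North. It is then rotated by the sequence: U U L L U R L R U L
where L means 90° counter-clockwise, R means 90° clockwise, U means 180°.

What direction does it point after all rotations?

Answer: Final heading: South

Derivation:
Start: North
  U (U-turn (180°)) -> South
  U (U-turn (180°)) -> North
  L (left (90° counter-clockwise)) -> West
  L (left (90° counter-clockwise)) -> South
  U (U-turn (180°)) -> North
  R (right (90° clockwise)) -> East
  L (left (90° counter-clockwise)) -> North
  R (right (90° clockwise)) -> East
  U (U-turn (180°)) -> West
  L (left (90° counter-clockwise)) -> South
Final: South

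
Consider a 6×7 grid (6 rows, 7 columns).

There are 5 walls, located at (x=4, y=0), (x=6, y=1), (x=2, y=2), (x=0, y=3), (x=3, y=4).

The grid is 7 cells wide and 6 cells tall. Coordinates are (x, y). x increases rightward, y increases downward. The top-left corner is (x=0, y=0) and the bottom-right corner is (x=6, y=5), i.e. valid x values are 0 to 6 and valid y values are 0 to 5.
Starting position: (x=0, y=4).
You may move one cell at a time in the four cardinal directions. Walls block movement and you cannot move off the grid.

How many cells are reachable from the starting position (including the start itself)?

Answer: Reachable cells: 37

Derivation:
BFS flood-fill from (x=0, y=4):
  Distance 0: (x=0, y=4)
  Distance 1: (x=1, y=4), (x=0, y=5)
  Distance 2: (x=1, y=3), (x=2, y=4), (x=1, y=5)
  Distance 3: (x=1, y=2), (x=2, y=3), (x=2, y=5)
  Distance 4: (x=1, y=1), (x=0, y=2), (x=3, y=3), (x=3, y=5)
  Distance 5: (x=1, y=0), (x=0, y=1), (x=2, y=1), (x=3, y=2), (x=4, y=3), (x=4, y=5)
  Distance 6: (x=0, y=0), (x=2, y=0), (x=3, y=1), (x=4, y=2), (x=5, y=3), (x=4, y=4), (x=5, y=5)
  Distance 7: (x=3, y=0), (x=4, y=1), (x=5, y=2), (x=6, y=3), (x=5, y=4), (x=6, y=5)
  Distance 8: (x=5, y=1), (x=6, y=2), (x=6, y=4)
  Distance 9: (x=5, y=0)
  Distance 10: (x=6, y=0)
Total reachable: 37 (grid has 37 open cells total)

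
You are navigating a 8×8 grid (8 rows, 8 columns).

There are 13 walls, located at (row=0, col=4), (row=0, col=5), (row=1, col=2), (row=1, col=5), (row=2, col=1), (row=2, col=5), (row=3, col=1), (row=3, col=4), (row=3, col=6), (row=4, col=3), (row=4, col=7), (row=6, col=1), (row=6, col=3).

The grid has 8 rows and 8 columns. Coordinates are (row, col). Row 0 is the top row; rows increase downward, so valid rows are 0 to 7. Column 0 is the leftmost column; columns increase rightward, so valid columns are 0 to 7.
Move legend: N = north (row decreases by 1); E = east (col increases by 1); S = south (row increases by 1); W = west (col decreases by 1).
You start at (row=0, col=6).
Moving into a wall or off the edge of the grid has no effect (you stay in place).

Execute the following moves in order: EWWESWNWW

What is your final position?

Answer: Final position: (row=0, col=6)

Derivation:
Start: (row=0, col=6)
  E (east): (row=0, col=6) -> (row=0, col=7)
  W (west): (row=0, col=7) -> (row=0, col=6)
  W (west): blocked, stay at (row=0, col=6)
  E (east): (row=0, col=6) -> (row=0, col=7)
  S (south): (row=0, col=7) -> (row=1, col=7)
  W (west): (row=1, col=7) -> (row=1, col=6)
  N (north): (row=1, col=6) -> (row=0, col=6)
  W (west): blocked, stay at (row=0, col=6)
  W (west): blocked, stay at (row=0, col=6)
Final: (row=0, col=6)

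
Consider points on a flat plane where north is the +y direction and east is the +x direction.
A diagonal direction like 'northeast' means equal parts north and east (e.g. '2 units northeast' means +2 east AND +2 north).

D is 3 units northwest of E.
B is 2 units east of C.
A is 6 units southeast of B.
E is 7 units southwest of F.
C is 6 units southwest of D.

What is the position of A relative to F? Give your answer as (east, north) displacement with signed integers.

Place F at the origin (east=0, north=0).
  E is 7 units southwest of F: delta (east=-7, north=-7); E at (east=-7, north=-7).
  D is 3 units northwest of E: delta (east=-3, north=+3); D at (east=-10, north=-4).
  C is 6 units southwest of D: delta (east=-6, north=-6); C at (east=-16, north=-10).
  B is 2 units east of C: delta (east=+2, north=+0); B at (east=-14, north=-10).
  A is 6 units southeast of B: delta (east=+6, north=-6); A at (east=-8, north=-16).
Therefore A relative to F: (east=-8, north=-16).

Answer: A is at (east=-8, north=-16) relative to F.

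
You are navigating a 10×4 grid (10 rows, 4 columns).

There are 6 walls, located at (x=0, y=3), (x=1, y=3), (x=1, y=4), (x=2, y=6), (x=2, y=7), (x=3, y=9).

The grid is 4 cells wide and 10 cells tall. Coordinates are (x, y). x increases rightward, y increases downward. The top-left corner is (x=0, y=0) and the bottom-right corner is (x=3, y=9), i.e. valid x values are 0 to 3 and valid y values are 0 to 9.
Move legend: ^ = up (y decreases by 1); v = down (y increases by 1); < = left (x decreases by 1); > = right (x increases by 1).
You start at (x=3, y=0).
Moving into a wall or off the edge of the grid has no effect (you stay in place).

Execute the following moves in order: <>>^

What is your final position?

Answer: Final position: (x=3, y=0)

Derivation:
Start: (x=3, y=0)
  < (left): (x=3, y=0) -> (x=2, y=0)
  > (right): (x=2, y=0) -> (x=3, y=0)
  > (right): blocked, stay at (x=3, y=0)
  ^ (up): blocked, stay at (x=3, y=0)
Final: (x=3, y=0)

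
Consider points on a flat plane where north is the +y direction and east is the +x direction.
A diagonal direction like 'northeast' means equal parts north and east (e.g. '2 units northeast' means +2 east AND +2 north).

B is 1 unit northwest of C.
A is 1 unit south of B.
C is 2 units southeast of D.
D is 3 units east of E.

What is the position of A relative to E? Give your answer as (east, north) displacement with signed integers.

Answer: A is at (east=4, north=-2) relative to E.

Derivation:
Place E at the origin (east=0, north=0).
  D is 3 units east of E: delta (east=+3, north=+0); D at (east=3, north=0).
  C is 2 units southeast of D: delta (east=+2, north=-2); C at (east=5, north=-2).
  B is 1 unit northwest of C: delta (east=-1, north=+1); B at (east=4, north=-1).
  A is 1 unit south of B: delta (east=+0, north=-1); A at (east=4, north=-2).
Therefore A relative to E: (east=4, north=-2).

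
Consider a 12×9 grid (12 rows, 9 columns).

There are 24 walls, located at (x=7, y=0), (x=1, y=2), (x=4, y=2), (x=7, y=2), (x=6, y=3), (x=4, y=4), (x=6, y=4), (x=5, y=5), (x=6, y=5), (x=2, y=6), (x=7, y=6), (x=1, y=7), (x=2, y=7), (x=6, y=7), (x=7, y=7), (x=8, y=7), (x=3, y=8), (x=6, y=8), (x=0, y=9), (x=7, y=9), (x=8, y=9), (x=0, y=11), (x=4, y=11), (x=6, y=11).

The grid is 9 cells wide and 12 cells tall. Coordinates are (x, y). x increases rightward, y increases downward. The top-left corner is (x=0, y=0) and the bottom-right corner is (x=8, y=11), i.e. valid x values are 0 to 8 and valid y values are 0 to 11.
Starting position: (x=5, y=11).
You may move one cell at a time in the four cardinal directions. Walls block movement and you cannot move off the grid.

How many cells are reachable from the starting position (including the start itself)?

BFS flood-fill from (x=5, y=11):
  Distance 0: (x=5, y=11)
  Distance 1: (x=5, y=10)
  Distance 2: (x=5, y=9), (x=4, y=10), (x=6, y=10)
  Distance 3: (x=5, y=8), (x=4, y=9), (x=6, y=9), (x=3, y=10), (x=7, y=10)
  Distance 4: (x=5, y=7), (x=4, y=8), (x=3, y=9), (x=2, y=10), (x=8, y=10), (x=3, y=11), (x=7, y=11)
  Distance 5: (x=5, y=6), (x=4, y=7), (x=2, y=9), (x=1, y=10), (x=2, y=11), (x=8, y=11)
  Distance 6: (x=4, y=6), (x=6, y=6), (x=3, y=7), (x=2, y=8), (x=1, y=9), (x=0, y=10), (x=1, y=11)
  Distance 7: (x=4, y=5), (x=3, y=6), (x=1, y=8)
  Distance 8: (x=3, y=5), (x=0, y=8)
  Distance 9: (x=3, y=4), (x=2, y=5), (x=0, y=7)
  Distance 10: (x=3, y=3), (x=2, y=4), (x=1, y=5), (x=0, y=6)
  Distance 11: (x=3, y=2), (x=2, y=3), (x=4, y=3), (x=1, y=4), (x=0, y=5), (x=1, y=6)
  Distance 12: (x=3, y=1), (x=2, y=2), (x=1, y=3), (x=5, y=3), (x=0, y=4)
  Distance 13: (x=3, y=0), (x=2, y=1), (x=4, y=1), (x=5, y=2), (x=0, y=3), (x=5, y=4)
  Distance 14: (x=2, y=0), (x=4, y=0), (x=1, y=1), (x=5, y=1), (x=0, y=2), (x=6, y=2)
  Distance 15: (x=1, y=0), (x=5, y=0), (x=0, y=1), (x=6, y=1)
  Distance 16: (x=0, y=0), (x=6, y=0), (x=7, y=1)
  Distance 17: (x=8, y=1)
  Distance 18: (x=8, y=0), (x=8, y=2)
  Distance 19: (x=8, y=3)
  Distance 20: (x=7, y=3), (x=8, y=4)
  Distance 21: (x=7, y=4), (x=8, y=5)
  Distance 22: (x=7, y=5), (x=8, y=6)
Total reachable: 82 (grid has 84 open cells total)

Answer: Reachable cells: 82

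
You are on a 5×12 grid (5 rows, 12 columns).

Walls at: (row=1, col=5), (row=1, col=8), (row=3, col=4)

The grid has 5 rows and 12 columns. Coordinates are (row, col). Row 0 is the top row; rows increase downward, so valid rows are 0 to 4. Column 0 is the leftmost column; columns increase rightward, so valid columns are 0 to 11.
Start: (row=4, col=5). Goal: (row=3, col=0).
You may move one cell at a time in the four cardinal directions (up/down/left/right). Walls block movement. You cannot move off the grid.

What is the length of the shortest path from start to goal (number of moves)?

BFS from (row=4, col=5) until reaching (row=3, col=0):
  Distance 0: (row=4, col=5)
  Distance 1: (row=3, col=5), (row=4, col=4), (row=4, col=6)
  Distance 2: (row=2, col=5), (row=3, col=6), (row=4, col=3), (row=4, col=7)
  Distance 3: (row=2, col=4), (row=2, col=6), (row=3, col=3), (row=3, col=7), (row=4, col=2), (row=4, col=8)
  Distance 4: (row=1, col=4), (row=1, col=6), (row=2, col=3), (row=2, col=7), (row=3, col=2), (row=3, col=8), (row=4, col=1), (row=4, col=9)
  Distance 5: (row=0, col=4), (row=0, col=6), (row=1, col=3), (row=1, col=7), (row=2, col=2), (row=2, col=8), (row=3, col=1), (row=3, col=9), (row=4, col=0), (row=4, col=10)
  Distance 6: (row=0, col=3), (row=0, col=5), (row=0, col=7), (row=1, col=2), (row=2, col=1), (row=2, col=9), (row=3, col=0), (row=3, col=10), (row=4, col=11)  <- goal reached here
One shortest path (6 moves): (row=4, col=5) -> (row=4, col=4) -> (row=4, col=3) -> (row=4, col=2) -> (row=4, col=1) -> (row=4, col=0) -> (row=3, col=0)

Answer: Shortest path length: 6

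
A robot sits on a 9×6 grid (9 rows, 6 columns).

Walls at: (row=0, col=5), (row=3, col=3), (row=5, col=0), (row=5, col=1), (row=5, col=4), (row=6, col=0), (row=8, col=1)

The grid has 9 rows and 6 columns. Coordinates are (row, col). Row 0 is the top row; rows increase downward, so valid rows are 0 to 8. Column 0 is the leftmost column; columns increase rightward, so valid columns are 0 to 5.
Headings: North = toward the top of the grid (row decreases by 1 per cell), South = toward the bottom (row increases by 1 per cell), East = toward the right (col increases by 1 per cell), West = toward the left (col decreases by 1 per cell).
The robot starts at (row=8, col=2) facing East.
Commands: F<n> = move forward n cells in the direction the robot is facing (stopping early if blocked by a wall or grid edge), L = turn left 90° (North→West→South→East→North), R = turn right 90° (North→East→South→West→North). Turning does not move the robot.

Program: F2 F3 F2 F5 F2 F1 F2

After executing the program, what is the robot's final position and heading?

Start: (row=8, col=2), facing East
  F2: move forward 2, now at (row=8, col=4)
  F3: move forward 1/3 (blocked), now at (row=8, col=5)
  F2: move forward 0/2 (blocked), now at (row=8, col=5)
  F5: move forward 0/5 (blocked), now at (row=8, col=5)
  F2: move forward 0/2 (blocked), now at (row=8, col=5)
  F1: move forward 0/1 (blocked), now at (row=8, col=5)
  F2: move forward 0/2 (blocked), now at (row=8, col=5)
Final: (row=8, col=5), facing East

Answer: Final position: (row=8, col=5), facing East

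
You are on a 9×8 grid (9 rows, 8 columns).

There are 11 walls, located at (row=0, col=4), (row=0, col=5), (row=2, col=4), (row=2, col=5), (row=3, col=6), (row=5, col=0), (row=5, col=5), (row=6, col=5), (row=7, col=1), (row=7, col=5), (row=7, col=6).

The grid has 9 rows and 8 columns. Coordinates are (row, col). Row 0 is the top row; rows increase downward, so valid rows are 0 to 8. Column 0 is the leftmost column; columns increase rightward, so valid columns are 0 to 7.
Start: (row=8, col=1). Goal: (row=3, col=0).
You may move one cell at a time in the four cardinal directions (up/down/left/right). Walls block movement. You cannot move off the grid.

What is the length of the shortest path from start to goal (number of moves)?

BFS from (row=8, col=1) until reaching (row=3, col=0):
  Distance 0: (row=8, col=1)
  Distance 1: (row=8, col=0), (row=8, col=2)
  Distance 2: (row=7, col=0), (row=7, col=2), (row=8, col=3)
  Distance 3: (row=6, col=0), (row=6, col=2), (row=7, col=3), (row=8, col=4)
  Distance 4: (row=5, col=2), (row=6, col=1), (row=6, col=3), (row=7, col=4), (row=8, col=5)
  Distance 5: (row=4, col=2), (row=5, col=1), (row=5, col=3), (row=6, col=4), (row=8, col=6)
  Distance 6: (row=3, col=2), (row=4, col=1), (row=4, col=3), (row=5, col=4), (row=8, col=7)
  Distance 7: (row=2, col=2), (row=3, col=1), (row=3, col=3), (row=4, col=0), (row=4, col=4), (row=7, col=7)
  Distance 8: (row=1, col=2), (row=2, col=1), (row=2, col=3), (row=3, col=0), (row=3, col=4), (row=4, col=5), (row=6, col=7)  <- goal reached here
One shortest path (8 moves): (row=8, col=1) -> (row=8, col=2) -> (row=7, col=2) -> (row=6, col=2) -> (row=6, col=1) -> (row=5, col=1) -> (row=4, col=1) -> (row=4, col=0) -> (row=3, col=0)

Answer: Shortest path length: 8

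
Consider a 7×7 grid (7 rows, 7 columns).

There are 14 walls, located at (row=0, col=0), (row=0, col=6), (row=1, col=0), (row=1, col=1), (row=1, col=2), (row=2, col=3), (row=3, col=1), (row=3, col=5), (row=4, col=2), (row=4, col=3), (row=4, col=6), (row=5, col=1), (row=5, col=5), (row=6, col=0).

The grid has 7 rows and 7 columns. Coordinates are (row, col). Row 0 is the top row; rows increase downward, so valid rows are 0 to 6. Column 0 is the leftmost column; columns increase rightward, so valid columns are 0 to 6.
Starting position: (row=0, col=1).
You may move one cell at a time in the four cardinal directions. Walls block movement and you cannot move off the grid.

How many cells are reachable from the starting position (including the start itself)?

BFS flood-fill from (row=0, col=1):
  Distance 0: (row=0, col=1)
  Distance 1: (row=0, col=2)
  Distance 2: (row=0, col=3)
  Distance 3: (row=0, col=4), (row=1, col=3)
  Distance 4: (row=0, col=5), (row=1, col=4)
  Distance 5: (row=1, col=5), (row=2, col=4)
  Distance 6: (row=1, col=6), (row=2, col=5), (row=3, col=4)
  Distance 7: (row=2, col=6), (row=3, col=3), (row=4, col=4)
  Distance 8: (row=3, col=2), (row=3, col=6), (row=4, col=5), (row=5, col=4)
  Distance 9: (row=2, col=2), (row=5, col=3), (row=6, col=4)
  Distance 10: (row=2, col=1), (row=5, col=2), (row=6, col=3), (row=6, col=5)
  Distance 11: (row=2, col=0), (row=6, col=2), (row=6, col=6)
  Distance 12: (row=3, col=0), (row=5, col=6), (row=6, col=1)
  Distance 13: (row=4, col=0)
  Distance 14: (row=4, col=1), (row=5, col=0)
Total reachable: 35 (grid has 35 open cells total)

Answer: Reachable cells: 35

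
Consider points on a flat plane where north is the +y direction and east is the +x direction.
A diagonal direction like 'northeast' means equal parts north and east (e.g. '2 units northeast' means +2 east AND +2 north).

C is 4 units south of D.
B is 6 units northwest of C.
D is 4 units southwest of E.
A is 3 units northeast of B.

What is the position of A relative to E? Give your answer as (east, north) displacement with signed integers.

Answer: A is at (east=-7, north=1) relative to E.

Derivation:
Place E at the origin (east=0, north=0).
  D is 4 units southwest of E: delta (east=-4, north=-4); D at (east=-4, north=-4).
  C is 4 units south of D: delta (east=+0, north=-4); C at (east=-4, north=-8).
  B is 6 units northwest of C: delta (east=-6, north=+6); B at (east=-10, north=-2).
  A is 3 units northeast of B: delta (east=+3, north=+3); A at (east=-7, north=1).
Therefore A relative to E: (east=-7, north=1).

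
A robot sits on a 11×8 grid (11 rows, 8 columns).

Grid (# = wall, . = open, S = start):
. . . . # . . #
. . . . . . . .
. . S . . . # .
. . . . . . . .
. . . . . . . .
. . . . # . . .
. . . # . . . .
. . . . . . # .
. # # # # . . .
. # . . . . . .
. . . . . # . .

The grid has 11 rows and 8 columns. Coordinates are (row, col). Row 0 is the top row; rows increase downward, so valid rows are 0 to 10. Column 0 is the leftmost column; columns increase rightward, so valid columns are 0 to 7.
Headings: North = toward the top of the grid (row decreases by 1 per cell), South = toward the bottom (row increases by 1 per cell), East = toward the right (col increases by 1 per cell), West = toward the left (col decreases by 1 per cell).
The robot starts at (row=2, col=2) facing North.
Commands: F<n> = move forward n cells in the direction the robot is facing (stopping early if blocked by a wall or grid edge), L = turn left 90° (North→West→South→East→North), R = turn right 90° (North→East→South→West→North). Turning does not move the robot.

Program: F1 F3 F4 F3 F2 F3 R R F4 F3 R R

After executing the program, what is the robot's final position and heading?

Answer: Final position: (row=7, col=2), facing North

Derivation:
Start: (row=2, col=2), facing North
  F1: move forward 1, now at (row=1, col=2)
  F3: move forward 1/3 (blocked), now at (row=0, col=2)
  F4: move forward 0/4 (blocked), now at (row=0, col=2)
  F3: move forward 0/3 (blocked), now at (row=0, col=2)
  F2: move forward 0/2 (blocked), now at (row=0, col=2)
  F3: move forward 0/3 (blocked), now at (row=0, col=2)
  R: turn right, now facing East
  R: turn right, now facing South
  F4: move forward 4, now at (row=4, col=2)
  F3: move forward 3, now at (row=7, col=2)
  R: turn right, now facing West
  R: turn right, now facing North
Final: (row=7, col=2), facing North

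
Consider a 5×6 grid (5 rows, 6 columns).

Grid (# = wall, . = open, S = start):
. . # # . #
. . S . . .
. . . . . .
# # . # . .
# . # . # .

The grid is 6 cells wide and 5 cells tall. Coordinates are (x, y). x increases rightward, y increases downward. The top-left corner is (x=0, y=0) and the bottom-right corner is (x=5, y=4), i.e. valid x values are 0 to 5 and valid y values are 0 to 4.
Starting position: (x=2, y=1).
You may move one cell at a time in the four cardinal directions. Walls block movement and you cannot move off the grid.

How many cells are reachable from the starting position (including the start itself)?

BFS flood-fill from (x=2, y=1):
  Distance 0: (x=2, y=1)
  Distance 1: (x=1, y=1), (x=3, y=1), (x=2, y=2)
  Distance 2: (x=1, y=0), (x=0, y=1), (x=4, y=1), (x=1, y=2), (x=3, y=2), (x=2, y=3)
  Distance 3: (x=0, y=0), (x=4, y=0), (x=5, y=1), (x=0, y=2), (x=4, y=2)
  Distance 4: (x=5, y=2), (x=4, y=3)
  Distance 5: (x=5, y=3)
  Distance 6: (x=5, y=4)
Total reachable: 19 (grid has 21 open cells total)

Answer: Reachable cells: 19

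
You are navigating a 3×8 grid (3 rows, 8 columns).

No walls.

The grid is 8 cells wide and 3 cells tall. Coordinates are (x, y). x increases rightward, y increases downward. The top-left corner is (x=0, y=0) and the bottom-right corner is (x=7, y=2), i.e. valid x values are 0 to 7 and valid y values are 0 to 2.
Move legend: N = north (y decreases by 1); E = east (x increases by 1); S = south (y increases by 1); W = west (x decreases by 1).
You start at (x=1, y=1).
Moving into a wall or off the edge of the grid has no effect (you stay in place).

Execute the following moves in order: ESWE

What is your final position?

Start: (x=1, y=1)
  E (east): (x=1, y=1) -> (x=2, y=1)
  S (south): (x=2, y=1) -> (x=2, y=2)
  W (west): (x=2, y=2) -> (x=1, y=2)
  E (east): (x=1, y=2) -> (x=2, y=2)
Final: (x=2, y=2)

Answer: Final position: (x=2, y=2)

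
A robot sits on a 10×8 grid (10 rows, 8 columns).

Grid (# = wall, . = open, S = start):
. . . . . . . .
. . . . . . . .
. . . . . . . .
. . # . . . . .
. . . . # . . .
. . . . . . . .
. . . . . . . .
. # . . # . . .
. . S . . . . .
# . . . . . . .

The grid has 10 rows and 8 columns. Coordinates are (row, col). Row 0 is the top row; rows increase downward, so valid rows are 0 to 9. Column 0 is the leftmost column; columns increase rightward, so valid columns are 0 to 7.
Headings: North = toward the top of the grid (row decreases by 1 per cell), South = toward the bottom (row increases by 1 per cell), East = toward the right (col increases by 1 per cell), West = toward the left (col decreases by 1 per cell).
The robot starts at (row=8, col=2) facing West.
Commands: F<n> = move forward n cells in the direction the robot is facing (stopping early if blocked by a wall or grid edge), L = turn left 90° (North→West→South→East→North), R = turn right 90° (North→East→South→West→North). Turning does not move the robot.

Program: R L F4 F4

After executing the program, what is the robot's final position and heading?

Answer: Final position: (row=8, col=0), facing West

Derivation:
Start: (row=8, col=2), facing West
  R: turn right, now facing North
  L: turn left, now facing West
  F4: move forward 2/4 (blocked), now at (row=8, col=0)
  F4: move forward 0/4 (blocked), now at (row=8, col=0)
Final: (row=8, col=0), facing West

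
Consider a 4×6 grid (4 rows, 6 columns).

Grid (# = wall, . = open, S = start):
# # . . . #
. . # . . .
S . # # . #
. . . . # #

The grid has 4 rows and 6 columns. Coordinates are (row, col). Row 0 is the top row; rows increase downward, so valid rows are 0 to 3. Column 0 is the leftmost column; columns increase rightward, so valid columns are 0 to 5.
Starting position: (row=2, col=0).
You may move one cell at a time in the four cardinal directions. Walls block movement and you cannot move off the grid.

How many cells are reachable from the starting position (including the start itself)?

Answer: Reachable cells: 8

Derivation:
BFS flood-fill from (row=2, col=0):
  Distance 0: (row=2, col=0)
  Distance 1: (row=1, col=0), (row=2, col=1), (row=3, col=0)
  Distance 2: (row=1, col=1), (row=3, col=1)
  Distance 3: (row=3, col=2)
  Distance 4: (row=3, col=3)
Total reachable: 8 (grid has 15 open cells total)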